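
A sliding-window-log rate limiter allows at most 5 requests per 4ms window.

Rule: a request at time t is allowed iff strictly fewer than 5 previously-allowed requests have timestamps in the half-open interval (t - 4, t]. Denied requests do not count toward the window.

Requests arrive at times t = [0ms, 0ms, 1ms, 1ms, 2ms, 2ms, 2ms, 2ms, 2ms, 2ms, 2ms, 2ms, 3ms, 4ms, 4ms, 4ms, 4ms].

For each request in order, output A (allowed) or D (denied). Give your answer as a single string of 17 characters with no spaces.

Tracking allowed requests in the window:
  req#1 t=0ms: ALLOW
  req#2 t=0ms: ALLOW
  req#3 t=1ms: ALLOW
  req#4 t=1ms: ALLOW
  req#5 t=2ms: ALLOW
  req#6 t=2ms: DENY
  req#7 t=2ms: DENY
  req#8 t=2ms: DENY
  req#9 t=2ms: DENY
  req#10 t=2ms: DENY
  req#11 t=2ms: DENY
  req#12 t=2ms: DENY
  req#13 t=3ms: DENY
  req#14 t=4ms: ALLOW
  req#15 t=4ms: ALLOW
  req#16 t=4ms: DENY
  req#17 t=4ms: DENY

Answer: AAAAADDDDDDDDAADD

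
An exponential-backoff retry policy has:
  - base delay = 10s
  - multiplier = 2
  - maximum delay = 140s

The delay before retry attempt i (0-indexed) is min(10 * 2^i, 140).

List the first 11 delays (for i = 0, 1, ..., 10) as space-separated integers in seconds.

Answer: 10 20 40 80 140 140 140 140 140 140 140

Derivation:
Computing each delay:
  i=0: min(10*2^0, 140) = 10
  i=1: min(10*2^1, 140) = 20
  i=2: min(10*2^2, 140) = 40
  i=3: min(10*2^3, 140) = 80
  i=4: min(10*2^4, 140) = 140
  i=5: min(10*2^5, 140) = 140
  i=6: min(10*2^6, 140) = 140
  i=7: min(10*2^7, 140) = 140
  i=8: min(10*2^8, 140) = 140
  i=9: min(10*2^9, 140) = 140
  i=10: min(10*2^10, 140) = 140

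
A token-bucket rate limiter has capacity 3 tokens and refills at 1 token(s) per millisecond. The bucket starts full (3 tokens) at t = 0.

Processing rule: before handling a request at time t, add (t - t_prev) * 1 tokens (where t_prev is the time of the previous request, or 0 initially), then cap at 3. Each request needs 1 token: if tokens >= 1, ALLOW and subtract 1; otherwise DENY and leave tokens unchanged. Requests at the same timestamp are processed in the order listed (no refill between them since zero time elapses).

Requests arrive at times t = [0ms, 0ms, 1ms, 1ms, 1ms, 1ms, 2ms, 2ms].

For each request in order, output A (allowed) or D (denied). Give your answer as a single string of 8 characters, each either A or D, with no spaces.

Answer: AAAADDAD

Derivation:
Simulating step by step:
  req#1 t=0ms: ALLOW
  req#2 t=0ms: ALLOW
  req#3 t=1ms: ALLOW
  req#4 t=1ms: ALLOW
  req#5 t=1ms: DENY
  req#6 t=1ms: DENY
  req#7 t=2ms: ALLOW
  req#8 t=2ms: DENY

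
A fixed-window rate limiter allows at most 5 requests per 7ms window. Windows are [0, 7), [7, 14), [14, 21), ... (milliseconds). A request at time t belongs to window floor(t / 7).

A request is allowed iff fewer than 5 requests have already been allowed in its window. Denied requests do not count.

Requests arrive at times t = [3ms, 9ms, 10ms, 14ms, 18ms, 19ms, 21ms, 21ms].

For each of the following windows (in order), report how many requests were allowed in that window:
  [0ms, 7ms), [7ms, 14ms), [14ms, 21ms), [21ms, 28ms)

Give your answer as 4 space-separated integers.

Processing requests:
  req#1 t=3ms (window 0): ALLOW
  req#2 t=9ms (window 1): ALLOW
  req#3 t=10ms (window 1): ALLOW
  req#4 t=14ms (window 2): ALLOW
  req#5 t=18ms (window 2): ALLOW
  req#6 t=19ms (window 2): ALLOW
  req#7 t=21ms (window 3): ALLOW
  req#8 t=21ms (window 3): ALLOW

Allowed counts by window: 1 2 3 2

Answer: 1 2 3 2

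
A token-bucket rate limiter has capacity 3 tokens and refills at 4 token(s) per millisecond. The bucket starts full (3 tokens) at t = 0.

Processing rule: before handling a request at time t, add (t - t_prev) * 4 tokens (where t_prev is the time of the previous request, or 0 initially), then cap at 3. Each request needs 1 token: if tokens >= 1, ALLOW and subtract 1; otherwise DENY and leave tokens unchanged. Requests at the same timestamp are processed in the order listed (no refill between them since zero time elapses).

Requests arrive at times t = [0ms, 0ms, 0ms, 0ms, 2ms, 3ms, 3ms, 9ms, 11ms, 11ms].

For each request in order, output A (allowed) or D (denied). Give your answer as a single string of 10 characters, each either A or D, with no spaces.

Simulating step by step:
  req#1 t=0ms: ALLOW
  req#2 t=0ms: ALLOW
  req#3 t=0ms: ALLOW
  req#4 t=0ms: DENY
  req#5 t=2ms: ALLOW
  req#6 t=3ms: ALLOW
  req#7 t=3ms: ALLOW
  req#8 t=9ms: ALLOW
  req#9 t=11ms: ALLOW
  req#10 t=11ms: ALLOW

Answer: AAADAAAAAA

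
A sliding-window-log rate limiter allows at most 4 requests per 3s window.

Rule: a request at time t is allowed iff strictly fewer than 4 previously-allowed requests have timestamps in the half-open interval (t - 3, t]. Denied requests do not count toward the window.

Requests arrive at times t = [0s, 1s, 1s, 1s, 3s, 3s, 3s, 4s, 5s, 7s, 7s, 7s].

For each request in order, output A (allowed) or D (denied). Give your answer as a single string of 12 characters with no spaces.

Tracking allowed requests in the window:
  req#1 t=0s: ALLOW
  req#2 t=1s: ALLOW
  req#3 t=1s: ALLOW
  req#4 t=1s: ALLOW
  req#5 t=3s: ALLOW
  req#6 t=3s: DENY
  req#7 t=3s: DENY
  req#8 t=4s: ALLOW
  req#9 t=5s: ALLOW
  req#10 t=7s: ALLOW
  req#11 t=7s: ALLOW
  req#12 t=7s: ALLOW

Answer: AAAAADDAAAAA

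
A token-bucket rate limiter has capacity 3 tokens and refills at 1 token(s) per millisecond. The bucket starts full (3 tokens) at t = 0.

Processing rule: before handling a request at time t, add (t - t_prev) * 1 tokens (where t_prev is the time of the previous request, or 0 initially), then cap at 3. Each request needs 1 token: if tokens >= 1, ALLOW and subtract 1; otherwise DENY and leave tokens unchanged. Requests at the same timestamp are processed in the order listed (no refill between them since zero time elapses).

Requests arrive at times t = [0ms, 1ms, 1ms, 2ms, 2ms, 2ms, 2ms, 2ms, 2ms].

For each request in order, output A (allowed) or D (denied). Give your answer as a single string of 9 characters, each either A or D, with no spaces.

Simulating step by step:
  req#1 t=0ms: ALLOW
  req#2 t=1ms: ALLOW
  req#3 t=1ms: ALLOW
  req#4 t=2ms: ALLOW
  req#5 t=2ms: ALLOW
  req#6 t=2ms: DENY
  req#7 t=2ms: DENY
  req#8 t=2ms: DENY
  req#9 t=2ms: DENY

Answer: AAAAADDDD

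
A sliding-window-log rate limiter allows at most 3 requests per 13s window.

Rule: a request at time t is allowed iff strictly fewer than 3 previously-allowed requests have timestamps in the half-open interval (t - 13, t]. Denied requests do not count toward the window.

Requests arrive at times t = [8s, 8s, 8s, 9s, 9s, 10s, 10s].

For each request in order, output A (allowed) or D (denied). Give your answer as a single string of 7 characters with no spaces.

Tracking allowed requests in the window:
  req#1 t=8s: ALLOW
  req#2 t=8s: ALLOW
  req#3 t=8s: ALLOW
  req#4 t=9s: DENY
  req#5 t=9s: DENY
  req#6 t=10s: DENY
  req#7 t=10s: DENY

Answer: AAADDDD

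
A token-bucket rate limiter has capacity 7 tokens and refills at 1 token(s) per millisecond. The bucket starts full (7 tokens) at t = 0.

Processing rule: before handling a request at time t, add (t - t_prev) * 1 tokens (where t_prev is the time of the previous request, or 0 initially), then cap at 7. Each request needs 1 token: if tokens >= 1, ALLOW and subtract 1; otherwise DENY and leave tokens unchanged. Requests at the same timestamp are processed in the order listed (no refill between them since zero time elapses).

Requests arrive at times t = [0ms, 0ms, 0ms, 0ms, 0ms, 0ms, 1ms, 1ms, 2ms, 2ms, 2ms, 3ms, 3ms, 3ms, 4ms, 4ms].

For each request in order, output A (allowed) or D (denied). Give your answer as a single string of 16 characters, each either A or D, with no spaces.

Answer: AAAAAAAAADDADDAD

Derivation:
Simulating step by step:
  req#1 t=0ms: ALLOW
  req#2 t=0ms: ALLOW
  req#3 t=0ms: ALLOW
  req#4 t=0ms: ALLOW
  req#5 t=0ms: ALLOW
  req#6 t=0ms: ALLOW
  req#7 t=1ms: ALLOW
  req#8 t=1ms: ALLOW
  req#9 t=2ms: ALLOW
  req#10 t=2ms: DENY
  req#11 t=2ms: DENY
  req#12 t=3ms: ALLOW
  req#13 t=3ms: DENY
  req#14 t=3ms: DENY
  req#15 t=4ms: ALLOW
  req#16 t=4ms: DENY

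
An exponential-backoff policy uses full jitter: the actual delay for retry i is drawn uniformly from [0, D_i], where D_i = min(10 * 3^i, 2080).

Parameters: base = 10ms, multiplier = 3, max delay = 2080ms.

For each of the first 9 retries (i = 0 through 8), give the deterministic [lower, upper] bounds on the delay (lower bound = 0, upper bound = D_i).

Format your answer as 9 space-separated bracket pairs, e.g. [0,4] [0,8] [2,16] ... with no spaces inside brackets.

Computing bounds per retry:
  i=0: D_i=min(10*3^0,2080)=10, bounds=[0,10]
  i=1: D_i=min(10*3^1,2080)=30, bounds=[0,30]
  i=2: D_i=min(10*3^2,2080)=90, bounds=[0,90]
  i=3: D_i=min(10*3^3,2080)=270, bounds=[0,270]
  i=4: D_i=min(10*3^4,2080)=810, bounds=[0,810]
  i=5: D_i=min(10*3^5,2080)=2080, bounds=[0,2080]
  i=6: D_i=min(10*3^6,2080)=2080, bounds=[0,2080]
  i=7: D_i=min(10*3^7,2080)=2080, bounds=[0,2080]
  i=8: D_i=min(10*3^8,2080)=2080, bounds=[0,2080]

Answer: [0,10] [0,30] [0,90] [0,270] [0,810] [0,2080] [0,2080] [0,2080] [0,2080]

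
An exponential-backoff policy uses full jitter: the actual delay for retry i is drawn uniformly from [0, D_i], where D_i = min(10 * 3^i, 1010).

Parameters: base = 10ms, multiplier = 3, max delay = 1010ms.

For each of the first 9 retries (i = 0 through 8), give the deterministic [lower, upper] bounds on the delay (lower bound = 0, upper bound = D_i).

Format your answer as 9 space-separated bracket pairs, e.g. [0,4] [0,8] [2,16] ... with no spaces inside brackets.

Answer: [0,10] [0,30] [0,90] [0,270] [0,810] [0,1010] [0,1010] [0,1010] [0,1010]

Derivation:
Computing bounds per retry:
  i=0: D_i=min(10*3^0,1010)=10, bounds=[0,10]
  i=1: D_i=min(10*3^1,1010)=30, bounds=[0,30]
  i=2: D_i=min(10*3^2,1010)=90, bounds=[0,90]
  i=3: D_i=min(10*3^3,1010)=270, bounds=[0,270]
  i=4: D_i=min(10*3^4,1010)=810, bounds=[0,810]
  i=5: D_i=min(10*3^5,1010)=1010, bounds=[0,1010]
  i=6: D_i=min(10*3^6,1010)=1010, bounds=[0,1010]
  i=7: D_i=min(10*3^7,1010)=1010, bounds=[0,1010]
  i=8: D_i=min(10*3^8,1010)=1010, bounds=[0,1010]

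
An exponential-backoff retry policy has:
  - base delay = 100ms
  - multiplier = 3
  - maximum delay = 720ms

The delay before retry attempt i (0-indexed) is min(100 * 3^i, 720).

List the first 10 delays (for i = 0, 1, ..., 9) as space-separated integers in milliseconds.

Answer: 100 300 720 720 720 720 720 720 720 720

Derivation:
Computing each delay:
  i=0: min(100*3^0, 720) = 100
  i=1: min(100*3^1, 720) = 300
  i=2: min(100*3^2, 720) = 720
  i=3: min(100*3^3, 720) = 720
  i=4: min(100*3^4, 720) = 720
  i=5: min(100*3^5, 720) = 720
  i=6: min(100*3^6, 720) = 720
  i=7: min(100*3^7, 720) = 720
  i=8: min(100*3^8, 720) = 720
  i=9: min(100*3^9, 720) = 720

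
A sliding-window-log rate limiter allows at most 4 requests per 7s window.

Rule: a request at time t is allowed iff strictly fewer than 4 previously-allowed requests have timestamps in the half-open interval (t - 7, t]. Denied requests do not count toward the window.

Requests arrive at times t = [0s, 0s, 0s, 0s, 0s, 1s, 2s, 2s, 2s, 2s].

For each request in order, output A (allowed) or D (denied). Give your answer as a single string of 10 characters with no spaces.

Tracking allowed requests in the window:
  req#1 t=0s: ALLOW
  req#2 t=0s: ALLOW
  req#3 t=0s: ALLOW
  req#4 t=0s: ALLOW
  req#5 t=0s: DENY
  req#6 t=1s: DENY
  req#7 t=2s: DENY
  req#8 t=2s: DENY
  req#9 t=2s: DENY
  req#10 t=2s: DENY

Answer: AAAADDDDDD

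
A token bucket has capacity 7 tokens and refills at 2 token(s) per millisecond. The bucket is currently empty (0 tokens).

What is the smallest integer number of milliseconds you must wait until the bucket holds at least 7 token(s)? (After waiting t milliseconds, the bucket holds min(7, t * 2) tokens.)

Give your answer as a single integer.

Answer: 4

Derivation:
Need t * 2 >= 7, so t >= 7/2.
Smallest integer t = ceil(7/2) = 4.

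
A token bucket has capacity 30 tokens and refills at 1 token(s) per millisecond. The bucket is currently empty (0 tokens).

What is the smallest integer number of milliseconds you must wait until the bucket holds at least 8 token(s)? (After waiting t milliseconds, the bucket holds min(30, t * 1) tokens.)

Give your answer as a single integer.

Answer: 8

Derivation:
Need t * 1 >= 8, so t >= 8/1.
Smallest integer t = ceil(8/1) = 8.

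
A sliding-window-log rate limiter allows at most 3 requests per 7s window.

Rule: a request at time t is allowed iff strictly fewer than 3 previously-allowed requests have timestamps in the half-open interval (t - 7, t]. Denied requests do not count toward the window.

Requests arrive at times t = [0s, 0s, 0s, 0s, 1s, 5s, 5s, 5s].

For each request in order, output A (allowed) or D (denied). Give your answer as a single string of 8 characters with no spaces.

Tracking allowed requests in the window:
  req#1 t=0s: ALLOW
  req#2 t=0s: ALLOW
  req#3 t=0s: ALLOW
  req#4 t=0s: DENY
  req#5 t=1s: DENY
  req#6 t=5s: DENY
  req#7 t=5s: DENY
  req#8 t=5s: DENY

Answer: AAADDDDD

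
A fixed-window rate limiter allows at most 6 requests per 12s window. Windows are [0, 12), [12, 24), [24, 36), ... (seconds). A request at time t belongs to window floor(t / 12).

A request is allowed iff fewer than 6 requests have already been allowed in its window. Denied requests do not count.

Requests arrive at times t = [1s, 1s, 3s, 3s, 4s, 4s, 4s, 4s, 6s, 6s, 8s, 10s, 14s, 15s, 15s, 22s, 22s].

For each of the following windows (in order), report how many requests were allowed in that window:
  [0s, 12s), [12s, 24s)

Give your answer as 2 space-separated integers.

Processing requests:
  req#1 t=1s (window 0): ALLOW
  req#2 t=1s (window 0): ALLOW
  req#3 t=3s (window 0): ALLOW
  req#4 t=3s (window 0): ALLOW
  req#5 t=4s (window 0): ALLOW
  req#6 t=4s (window 0): ALLOW
  req#7 t=4s (window 0): DENY
  req#8 t=4s (window 0): DENY
  req#9 t=6s (window 0): DENY
  req#10 t=6s (window 0): DENY
  req#11 t=8s (window 0): DENY
  req#12 t=10s (window 0): DENY
  req#13 t=14s (window 1): ALLOW
  req#14 t=15s (window 1): ALLOW
  req#15 t=15s (window 1): ALLOW
  req#16 t=22s (window 1): ALLOW
  req#17 t=22s (window 1): ALLOW

Allowed counts by window: 6 5

Answer: 6 5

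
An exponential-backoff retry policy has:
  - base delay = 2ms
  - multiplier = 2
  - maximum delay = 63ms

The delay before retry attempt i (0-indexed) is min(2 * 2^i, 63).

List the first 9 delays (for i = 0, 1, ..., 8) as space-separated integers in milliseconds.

Answer: 2 4 8 16 32 63 63 63 63

Derivation:
Computing each delay:
  i=0: min(2*2^0, 63) = 2
  i=1: min(2*2^1, 63) = 4
  i=2: min(2*2^2, 63) = 8
  i=3: min(2*2^3, 63) = 16
  i=4: min(2*2^4, 63) = 32
  i=5: min(2*2^5, 63) = 63
  i=6: min(2*2^6, 63) = 63
  i=7: min(2*2^7, 63) = 63
  i=8: min(2*2^8, 63) = 63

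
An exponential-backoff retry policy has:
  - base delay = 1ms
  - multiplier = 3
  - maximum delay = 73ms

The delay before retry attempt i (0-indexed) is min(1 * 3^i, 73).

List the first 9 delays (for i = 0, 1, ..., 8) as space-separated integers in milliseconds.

Answer: 1 3 9 27 73 73 73 73 73

Derivation:
Computing each delay:
  i=0: min(1*3^0, 73) = 1
  i=1: min(1*3^1, 73) = 3
  i=2: min(1*3^2, 73) = 9
  i=3: min(1*3^3, 73) = 27
  i=4: min(1*3^4, 73) = 73
  i=5: min(1*3^5, 73) = 73
  i=6: min(1*3^6, 73) = 73
  i=7: min(1*3^7, 73) = 73
  i=8: min(1*3^8, 73) = 73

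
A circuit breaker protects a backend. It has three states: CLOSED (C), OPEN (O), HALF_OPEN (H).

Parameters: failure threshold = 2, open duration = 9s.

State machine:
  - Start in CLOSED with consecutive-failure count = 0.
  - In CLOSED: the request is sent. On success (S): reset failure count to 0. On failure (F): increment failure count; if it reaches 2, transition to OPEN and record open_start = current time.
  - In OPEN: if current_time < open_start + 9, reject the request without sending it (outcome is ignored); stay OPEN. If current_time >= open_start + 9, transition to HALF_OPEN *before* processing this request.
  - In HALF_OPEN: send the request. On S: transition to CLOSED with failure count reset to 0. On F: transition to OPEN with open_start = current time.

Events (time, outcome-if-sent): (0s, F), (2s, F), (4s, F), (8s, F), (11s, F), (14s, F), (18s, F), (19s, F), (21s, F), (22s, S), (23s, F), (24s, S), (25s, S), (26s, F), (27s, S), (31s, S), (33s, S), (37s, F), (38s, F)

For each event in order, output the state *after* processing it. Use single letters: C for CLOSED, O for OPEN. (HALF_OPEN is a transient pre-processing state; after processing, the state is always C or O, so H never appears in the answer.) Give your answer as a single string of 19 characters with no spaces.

Answer: COOOOOOOOOOOOOOCCCO

Derivation:
State after each event:
  event#1 t=0s outcome=F: state=CLOSED
  event#2 t=2s outcome=F: state=OPEN
  event#3 t=4s outcome=F: state=OPEN
  event#4 t=8s outcome=F: state=OPEN
  event#5 t=11s outcome=F: state=OPEN
  event#6 t=14s outcome=F: state=OPEN
  event#7 t=18s outcome=F: state=OPEN
  event#8 t=19s outcome=F: state=OPEN
  event#9 t=21s outcome=F: state=OPEN
  event#10 t=22s outcome=S: state=OPEN
  event#11 t=23s outcome=F: state=OPEN
  event#12 t=24s outcome=S: state=OPEN
  event#13 t=25s outcome=S: state=OPEN
  event#14 t=26s outcome=F: state=OPEN
  event#15 t=27s outcome=S: state=OPEN
  event#16 t=31s outcome=S: state=CLOSED
  event#17 t=33s outcome=S: state=CLOSED
  event#18 t=37s outcome=F: state=CLOSED
  event#19 t=38s outcome=F: state=OPEN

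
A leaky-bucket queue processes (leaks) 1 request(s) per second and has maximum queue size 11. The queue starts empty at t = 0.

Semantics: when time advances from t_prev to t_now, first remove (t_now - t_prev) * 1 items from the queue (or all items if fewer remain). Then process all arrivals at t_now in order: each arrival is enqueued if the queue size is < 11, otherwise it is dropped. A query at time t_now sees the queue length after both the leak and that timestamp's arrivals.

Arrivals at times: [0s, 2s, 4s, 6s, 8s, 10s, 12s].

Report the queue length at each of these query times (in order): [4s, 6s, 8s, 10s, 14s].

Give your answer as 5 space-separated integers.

Answer: 1 1 1 1 0

Derivation:
Queue lengths at query times:
  query t=4s: backlog = 1
  query t=6s: backlog = 1
  query t=8s: backlog = 1
  query t=10s: backlog = 1
  query t=14s: backlog = 0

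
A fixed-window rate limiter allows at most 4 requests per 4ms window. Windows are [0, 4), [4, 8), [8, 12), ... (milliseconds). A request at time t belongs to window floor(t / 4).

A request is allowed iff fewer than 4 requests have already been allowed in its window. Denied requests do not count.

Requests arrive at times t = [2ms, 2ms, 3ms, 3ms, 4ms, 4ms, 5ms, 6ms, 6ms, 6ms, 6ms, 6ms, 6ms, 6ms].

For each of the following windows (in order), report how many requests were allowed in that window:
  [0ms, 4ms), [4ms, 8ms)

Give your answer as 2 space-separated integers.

Processing requests:
  req#1 t=2ms (window 0): ALLOW
  req#2 t=2ms (window 0): ALLOW
  req#3 t=3ms (window 0): ALLOW
  req#4 t=3ms (window 0): ALLOW
  req#5 t=4ms (window 1): ALLOW
  req#6 t=4ms (window 1): ALLOW
  req#7 t=5ms (window 1): ALLOW
  req#8 t=6ms (window 1): ALLOW
  req#9 t=6ms (window 1): DENY
  req#10 t=6ms (window 1): DENY
  req#11 t=6ms (window 1): DENY
  req#12 t=6ms (window 1): DENY
  req#13 t=6ms (window 1): DENY
  req#14 t=6ms (window 1): DENY

Allowed counts by window: 4 4

Answer: 4 4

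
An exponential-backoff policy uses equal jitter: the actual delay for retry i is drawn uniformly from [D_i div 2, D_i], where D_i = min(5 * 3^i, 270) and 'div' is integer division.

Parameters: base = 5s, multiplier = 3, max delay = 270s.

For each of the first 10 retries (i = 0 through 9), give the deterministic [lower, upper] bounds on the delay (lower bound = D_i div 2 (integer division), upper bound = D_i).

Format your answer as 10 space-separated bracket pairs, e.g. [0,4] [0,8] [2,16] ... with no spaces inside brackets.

Answer: [2,5] [7,15] [22,45] [67,135] [135,270] [135,270] [135,270] [135,270] [135,270] [135,270]

Derivation:
Computing bounds per retry:
  i=0: D_i=min(5*3^0,270)=5, bounds=[2,5]
  i=1: D_i=min(5*3^1,270)=15, bounds=[7,15]
  i=2: D_i=min(5*3^2,270)=45, bounds=[22,45]
  i=3: D_i=min(5*3^3,270)=135, bounds=[67,135]
  i=4: D_i=min(5*3^4,270)=270, bounds=[135,270]
  i=5: D_i=min(5*3^5,270)=270, bounds=[135,270]
  i=6: D_i=min(5*3^6,270)=270, bounds=[135,270]
  i=7: D_i=min(5*3^7,270)=270, bounds=[135,270]
  i=8: D_i=min(5*3^8,270)=270, bounds=[135,270]
  i=9: D_i=min(5*3^9,270)=270, bounds=[135,270]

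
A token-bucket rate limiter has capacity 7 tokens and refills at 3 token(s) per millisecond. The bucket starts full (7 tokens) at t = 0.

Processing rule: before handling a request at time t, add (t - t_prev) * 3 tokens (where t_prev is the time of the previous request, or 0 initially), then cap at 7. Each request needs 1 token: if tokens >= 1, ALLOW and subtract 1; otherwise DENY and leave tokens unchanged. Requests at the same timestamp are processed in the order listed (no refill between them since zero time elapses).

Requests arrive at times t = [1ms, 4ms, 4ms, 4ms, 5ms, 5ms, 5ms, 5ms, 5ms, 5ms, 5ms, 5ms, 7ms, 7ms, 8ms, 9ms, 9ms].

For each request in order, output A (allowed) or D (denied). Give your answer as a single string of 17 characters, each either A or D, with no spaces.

Answer: AAAAAAAAAAADAAAAA

Derivation:
Simulating step by step:
  req#1 t=1ms: ALLOW
  req#2 t=4ms: ALLOW
  req#3 t=4ms: ALLOW
  req#4 t=4ms: ALLOW
  req#5 t=5ms: ALLOW
  req#6 t=5ms: ALLOW
  req#7 t=5ms: ALLOW
  req#8 t=5ms: ALLOW
  req#9 t=5ms: ALLOW
  req#10 t=5ms: ALLOW
  req#11 t=5ms: ALLOW
  req#12 t=5ms: DENY
  req#13 t=7ms: ALLOW
  req#14 t=7ms: ALLOW
  req#15 t=8ms: ALLOW
  req#16 t=9ms: ALLOW
  req#17 t=9ms: ALLOW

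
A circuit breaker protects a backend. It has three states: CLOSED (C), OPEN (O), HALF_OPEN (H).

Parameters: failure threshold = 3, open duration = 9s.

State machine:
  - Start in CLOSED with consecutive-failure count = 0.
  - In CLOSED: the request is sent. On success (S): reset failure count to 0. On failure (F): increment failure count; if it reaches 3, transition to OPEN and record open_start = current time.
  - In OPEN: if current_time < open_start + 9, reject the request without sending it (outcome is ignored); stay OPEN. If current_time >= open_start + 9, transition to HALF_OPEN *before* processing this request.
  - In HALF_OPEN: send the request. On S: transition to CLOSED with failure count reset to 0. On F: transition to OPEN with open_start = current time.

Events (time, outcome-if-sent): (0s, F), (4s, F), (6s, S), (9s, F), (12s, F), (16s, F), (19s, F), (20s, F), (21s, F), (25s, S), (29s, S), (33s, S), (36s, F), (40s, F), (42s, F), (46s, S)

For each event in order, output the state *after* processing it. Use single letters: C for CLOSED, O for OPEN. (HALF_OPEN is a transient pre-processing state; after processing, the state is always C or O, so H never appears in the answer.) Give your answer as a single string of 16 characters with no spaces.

Answer: CCCCCOOOOCCCCCOO

Derivation:
State after each event:
  event#1 t=0s outcome=F: state=CLOSED
  event#2 t=4s outcome=F: state=CLOSED
  event#3 t=6s outcome=S: state=CLOSED
  event#4 t=9s outcome=F: state=CLOSED
  event#5 t=12s outcome=F: state=CLOSED
  event#6 t=16s outcome=F: state=OPEN
  event#7 t=19s outcome=F: state=OPEN
  event#8 t=20s outcome=F: state=OPEN
  event#9 t=21s outcome=F: state=OPEN
  event#10 t=25s outcome=S: state=CLOSED
  event#11 t=29s outcome=S: state=CLOSED
  event#12 t=33s outcome=S: state=CLOSED
  event#13 t=36s outcome=F: state=CLOSED
  event#14 t=40s outcome=F: state=CLOSED
  event#15 t=42s outcome=F: state=OPEN
  event#16 t=46s outcome=S: state=OPEN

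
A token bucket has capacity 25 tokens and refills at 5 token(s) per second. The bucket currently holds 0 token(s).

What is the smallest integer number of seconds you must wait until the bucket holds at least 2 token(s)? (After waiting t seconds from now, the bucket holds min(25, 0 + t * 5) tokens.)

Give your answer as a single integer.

Need 0 + t * 5 >= 2, so t >= 2/5.
Smallest integer t = ceil(2/5) = 1.

Answer: 1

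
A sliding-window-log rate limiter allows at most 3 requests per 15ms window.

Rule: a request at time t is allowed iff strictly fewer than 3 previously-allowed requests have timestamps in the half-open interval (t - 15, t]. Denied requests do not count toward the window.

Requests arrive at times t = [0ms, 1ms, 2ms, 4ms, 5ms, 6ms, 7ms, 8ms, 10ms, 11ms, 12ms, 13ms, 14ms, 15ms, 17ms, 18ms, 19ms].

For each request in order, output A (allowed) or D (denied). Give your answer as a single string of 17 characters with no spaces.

Tracking allowed requests in the window:
  req#1 t=0ms: ALLOW
  req#2 t=1ms: ALLOW
  req#3 t=2ms: ALLOW
  req#4 t=4ms: DENY
  req#5 t=5ms: DENY
  req#6 t=6ms: DENY
  req#7 t=7ms: DENY
  req#8 t=8ms: DENY
  req#9 t=10ms: DENY
  req#10 t=11ms: DENY
  req#11 t=12ms: DENY
  req#12 t=13ms: DENY
  req#13 t=14ms: DENY
  req#14 t=15ms: ALLOW
  req#15 t=17ms: ALLOW
  req#16 t=18ms: ALLOW
  req#17 t=19ms: DENY

Answer: AAADDDDDDDDDDAAAD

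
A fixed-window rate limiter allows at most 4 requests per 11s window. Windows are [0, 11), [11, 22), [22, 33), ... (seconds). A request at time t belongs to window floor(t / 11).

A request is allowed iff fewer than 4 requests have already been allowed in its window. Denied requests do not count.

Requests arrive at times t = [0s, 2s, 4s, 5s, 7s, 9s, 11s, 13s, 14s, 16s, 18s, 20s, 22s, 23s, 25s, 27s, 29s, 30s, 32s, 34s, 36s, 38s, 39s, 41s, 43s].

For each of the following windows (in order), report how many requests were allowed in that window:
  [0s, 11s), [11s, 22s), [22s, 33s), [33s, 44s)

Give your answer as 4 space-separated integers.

Answer: 4 4 4 4

Derivation:
Processing requests:
  req#1 t=0s (window 0): ALLOW
  req#2 t=2s (window 0): ALLOW
  req#3 t=4s (window 0): ALLOW
  req#4 t=5s (window 0): ALLOW
  req#5 t=7s (window 0): DENY
  req#6 t=9s (window 0): DENY
  req#7 t=11s (window 1): ALLOW
  req#8 t=13s (window 1): ALLOW
  req#9 t=14s (window 1): ALLOW
  req#10 t=16s (window 1): ALLOW
  req#11 t=18s (window 1): DENY
  req#12 t=20s (window 1): DENY
  req#13 t=22s (window 2): ALLOW
  req#14 t=23s (window 2): ALLOW
  req#15 t=25s (window 2): ALLOW
  req#16 t=27s (window 2): ALLOW
  req#17 t=29s (window 2): DENY
  req#18 t=30s (window 2): DENY
  req#19 t=32s (window 2): DENY
  req#20 t=34s (window 3): ALLOW
  req#21 t=36s (window 3): ALLOW
  req#22 t=38s (window 3): ALLOW
  req#23 t=39s (window 3): ALLOW
  req#24 t=41s (window 3): DENY
  req#25 t=43s (window 3): DENY

Allowed counts by window: 4 4 4 4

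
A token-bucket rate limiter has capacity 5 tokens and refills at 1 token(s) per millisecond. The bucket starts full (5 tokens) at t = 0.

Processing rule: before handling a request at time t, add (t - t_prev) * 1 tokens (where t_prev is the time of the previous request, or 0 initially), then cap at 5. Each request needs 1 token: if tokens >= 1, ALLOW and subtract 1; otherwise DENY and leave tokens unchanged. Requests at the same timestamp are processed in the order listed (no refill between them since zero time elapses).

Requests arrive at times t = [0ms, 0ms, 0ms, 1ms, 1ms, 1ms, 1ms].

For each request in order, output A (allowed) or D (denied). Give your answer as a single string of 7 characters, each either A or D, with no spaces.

Simulating step by step:
  req#1 t=0ms: ALLOW
  req#2 t=0ms: ALLOW
  req#3 t=0ms: ALLOW
  req#4 t=1ms: ALLOW
  req#5 t=1ms: ALLOW
  req#6 t=1ms: ALLOW
  req#7 t=1ms: DENY

Answer: AAAAAAD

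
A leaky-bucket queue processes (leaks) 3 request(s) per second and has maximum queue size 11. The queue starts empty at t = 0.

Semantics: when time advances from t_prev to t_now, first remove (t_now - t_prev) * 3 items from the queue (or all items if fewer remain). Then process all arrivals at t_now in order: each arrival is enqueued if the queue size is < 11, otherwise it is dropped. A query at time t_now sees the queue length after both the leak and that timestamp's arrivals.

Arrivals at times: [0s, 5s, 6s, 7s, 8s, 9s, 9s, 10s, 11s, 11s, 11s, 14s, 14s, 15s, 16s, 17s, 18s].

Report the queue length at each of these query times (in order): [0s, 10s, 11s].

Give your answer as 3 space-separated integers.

Answer: 1 1 3

Derivation:
Queue lengths at query times:
  query t=0s: backlog = 1
  query t=10s: backlog = 1
  query t=11s: backlog = 3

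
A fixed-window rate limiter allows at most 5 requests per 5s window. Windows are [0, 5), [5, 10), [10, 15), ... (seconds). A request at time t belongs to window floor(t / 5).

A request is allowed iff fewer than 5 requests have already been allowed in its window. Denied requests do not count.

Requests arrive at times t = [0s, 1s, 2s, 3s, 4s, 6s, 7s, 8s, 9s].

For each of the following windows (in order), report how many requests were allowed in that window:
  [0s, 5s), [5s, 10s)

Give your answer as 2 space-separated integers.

Answer: 5 4

Derivation:
Processing requests:
  req#1 t=0s (window 0): ALLOW
  req#2 t=1s (window 0): ALLOW
  req#3 t=2s (window 0): ALLOW
  req#4 t=3s (window 0): ALLOW
  req#5 t=4s (window 0): ALLOW
  req#6 t=6s (window 1): ALLOW
  req#7 t=7s (window 1): ALLOW
  req#8 t=8s (window 1): ALLOW
  req#9 t=9s (window 1): ALLOW

Allowed counts by window: 5 4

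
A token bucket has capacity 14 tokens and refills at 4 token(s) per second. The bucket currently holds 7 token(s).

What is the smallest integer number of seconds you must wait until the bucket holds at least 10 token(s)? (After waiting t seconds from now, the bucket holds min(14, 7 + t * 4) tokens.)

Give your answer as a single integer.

Need 7 + t * 4 >= 10, so t >= 3/4.
Smallest integer t = ceil(3/4) = 1.

Answer: 1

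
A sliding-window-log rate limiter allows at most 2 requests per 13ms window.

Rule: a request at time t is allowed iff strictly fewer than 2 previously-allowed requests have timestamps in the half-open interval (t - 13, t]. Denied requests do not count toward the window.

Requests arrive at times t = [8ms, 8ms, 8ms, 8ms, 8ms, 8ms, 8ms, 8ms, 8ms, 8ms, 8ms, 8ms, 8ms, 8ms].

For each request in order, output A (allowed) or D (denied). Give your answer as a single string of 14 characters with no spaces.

Tracking allowed requests in the window:
  req#1 t=8ms: ALLOW
  req#2 t=8ms: ALLOW
  req#3 t=8ms: DENY
  req#4 t=8ms: DENY
  req#5 t=8ms: DENY
  req#6 t=8ms: DENY
  req#7 t=8ms: DENY
  req#8 t=8ms: DENY
  req#9 t=8ms: DENY
  req#10 t=8ms: DENY
  req#11 t=8ms: DENY
  req#12 t=8ms: DENY
  req#13 t=8ms: DENY
  req#14 t=8ms: DENY

Answer: AADDDDDDDDDDDD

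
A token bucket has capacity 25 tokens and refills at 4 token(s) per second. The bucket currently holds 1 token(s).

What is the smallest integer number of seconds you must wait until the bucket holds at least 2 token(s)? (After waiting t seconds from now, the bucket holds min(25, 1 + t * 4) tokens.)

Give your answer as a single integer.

Answer: 1

Derivation:
Need 1 + t * 4 >= 2, so t >= 1/4.
Smallest integer t = ceil(1/4) = 1.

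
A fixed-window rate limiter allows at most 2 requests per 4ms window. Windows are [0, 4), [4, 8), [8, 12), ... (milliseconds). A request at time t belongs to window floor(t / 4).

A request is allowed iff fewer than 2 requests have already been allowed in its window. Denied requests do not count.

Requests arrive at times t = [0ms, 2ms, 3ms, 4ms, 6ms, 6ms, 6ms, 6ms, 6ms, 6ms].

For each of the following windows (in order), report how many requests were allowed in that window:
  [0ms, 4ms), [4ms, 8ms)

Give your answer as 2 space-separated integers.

Answer: 2 2

Derivation:
Processing requests:
  req#1 t=0ms (window 0): ALLOW
  req#2 t=2ms (window 0): ALLOW
  req#3 t=3ms (window 0): DENY
  req#4 t=4ms (window 1): ALLOW
  req#5 t=6ms (window 1): ALLOW
  req#6 t=6ms (window 1): DENY
  req#7 t=6ms (window 1): DENY
  req#8 t=6ms (window 1): DENY
  req#9 t=6ms (window 1): DENY
  req#10 t=6ms (window 1): DENY

Allowed counts by window: 2 2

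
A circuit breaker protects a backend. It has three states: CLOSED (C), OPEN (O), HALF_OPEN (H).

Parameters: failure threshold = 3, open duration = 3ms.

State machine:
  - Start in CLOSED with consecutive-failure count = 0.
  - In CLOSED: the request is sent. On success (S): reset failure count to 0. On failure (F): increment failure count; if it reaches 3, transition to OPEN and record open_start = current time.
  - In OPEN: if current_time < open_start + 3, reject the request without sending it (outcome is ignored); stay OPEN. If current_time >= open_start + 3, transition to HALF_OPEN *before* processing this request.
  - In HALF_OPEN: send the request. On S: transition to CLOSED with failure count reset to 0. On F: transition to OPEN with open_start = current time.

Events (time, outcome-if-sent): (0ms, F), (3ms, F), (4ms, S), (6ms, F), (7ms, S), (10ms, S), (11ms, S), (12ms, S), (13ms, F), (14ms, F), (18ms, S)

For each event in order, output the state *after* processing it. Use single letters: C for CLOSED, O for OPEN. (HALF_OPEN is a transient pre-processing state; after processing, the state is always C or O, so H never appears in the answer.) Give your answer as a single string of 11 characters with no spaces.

State after each event:
  event#1 t=0ms outcome=F: state=CLOSED
  event#2 t=3ms outcome=F: state=CLOSED
  event#3 t=4ms outcome=S: state=CLOSED
  event#4 t=6ms outcome=F: state=CLOSED
  event#5 t=7ms outcome=S: state=CLOSED
  event#6 t=10ms outcome=S: state=CLOSED
  event#7 t=11ms outcome=S: state=CLOSED
  event#8 t=12ms outcome=S: state=CLOSED
  event#9 t=13ms outcome=F: state=CLOSED
  event#10 t=14ms outcome=F: state=CLOSED
  event#11 t=18ms outcome=S: state=CLOSED

Answer: CCCCCCCCCCC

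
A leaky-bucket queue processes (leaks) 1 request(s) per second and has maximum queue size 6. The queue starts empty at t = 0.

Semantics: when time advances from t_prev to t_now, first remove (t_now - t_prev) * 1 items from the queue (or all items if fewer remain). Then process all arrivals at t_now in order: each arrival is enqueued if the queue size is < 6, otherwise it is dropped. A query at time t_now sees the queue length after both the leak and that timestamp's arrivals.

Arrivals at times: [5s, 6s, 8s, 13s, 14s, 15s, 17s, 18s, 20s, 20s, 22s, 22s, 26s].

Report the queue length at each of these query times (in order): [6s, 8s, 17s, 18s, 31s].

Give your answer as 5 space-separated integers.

Answer: 1 1 1 1 0

Derivation:
Queue lengths at query times:
  query t=6s: backlog = 1
  query t=8s: backlog = 1
  query t=17s: backlog = 1
  query t=18s: backlog = 1
  query t=31s: backlog = 0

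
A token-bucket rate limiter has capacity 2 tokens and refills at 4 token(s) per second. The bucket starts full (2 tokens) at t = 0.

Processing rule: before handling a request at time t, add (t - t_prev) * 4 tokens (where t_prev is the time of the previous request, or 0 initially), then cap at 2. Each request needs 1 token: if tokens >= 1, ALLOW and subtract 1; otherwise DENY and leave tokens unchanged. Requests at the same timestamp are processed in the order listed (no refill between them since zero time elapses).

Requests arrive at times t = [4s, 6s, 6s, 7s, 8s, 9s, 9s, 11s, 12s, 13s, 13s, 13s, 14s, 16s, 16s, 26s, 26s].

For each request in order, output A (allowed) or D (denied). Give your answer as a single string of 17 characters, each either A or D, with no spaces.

Simulating step by step:
  req#1 t=4s: ALLOW
  req#2 t=6s: ALLOW
  req#3 t=6s: ALLOW
  req#4 t=7s: ALLOW
  req#5 t=8s: ALLOW
  req#6 t=9s: ALLOW
  req#7 t=9s: ALLOW
  req#8 t=11s: ALLOW
  req#9 t=12s: ALLOW
  req#10 t=13s: ALLOW
  req#11 t=13s: ALLOW
  req#12 t=13s: DENY
  req#13 t=14s: ALLOW
  req#14 t=16s: ALLOW
  req#15 t=16s: ALLOW
  req#16 t=26s: ALLOW
  req#17 t=26s: ALLOW

Answer: AAAAAAAAAAADAAAAA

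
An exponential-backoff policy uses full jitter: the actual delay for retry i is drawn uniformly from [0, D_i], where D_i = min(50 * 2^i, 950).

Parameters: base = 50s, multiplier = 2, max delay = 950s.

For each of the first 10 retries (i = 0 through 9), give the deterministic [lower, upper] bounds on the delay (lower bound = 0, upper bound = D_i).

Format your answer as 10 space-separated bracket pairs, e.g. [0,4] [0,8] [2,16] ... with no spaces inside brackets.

Computing bounds per retry:
  i=0: D_i=min(50*2^0,950)=50, bounds=[0,50]
  i=1: D_i=min(50*2^1,950)=100, bounds=[0,100]
  i=2: D_i=min(50*2^2,950)=200, bounds=[0,200]
  i=3: D_i=min(50*2^3,950)=400, bounds=[0,400]
  i=4: D_i=min(50*2^4,950)=800, bounds=[0,800]
  i=5: D_i=min(50*2^5,950)=950, bounds=[0,950]
  i=6: D_i=min(50*2^6,950)=950, bounds=[0,950]
  i=7: D_i=min(50*2^7,950)=950, bounds=[0,950]
  i=8: D_i=min(50*2^8,950)=950, bounds=[0,950]
  i=9: D_i=min(50*2^9,950)=950, bounds=[0,950]

Answer: [0,50] [0,100] [0,200] [0,400] [0,800] [0,950] [0,950] [0,950] [0,950] [0,950]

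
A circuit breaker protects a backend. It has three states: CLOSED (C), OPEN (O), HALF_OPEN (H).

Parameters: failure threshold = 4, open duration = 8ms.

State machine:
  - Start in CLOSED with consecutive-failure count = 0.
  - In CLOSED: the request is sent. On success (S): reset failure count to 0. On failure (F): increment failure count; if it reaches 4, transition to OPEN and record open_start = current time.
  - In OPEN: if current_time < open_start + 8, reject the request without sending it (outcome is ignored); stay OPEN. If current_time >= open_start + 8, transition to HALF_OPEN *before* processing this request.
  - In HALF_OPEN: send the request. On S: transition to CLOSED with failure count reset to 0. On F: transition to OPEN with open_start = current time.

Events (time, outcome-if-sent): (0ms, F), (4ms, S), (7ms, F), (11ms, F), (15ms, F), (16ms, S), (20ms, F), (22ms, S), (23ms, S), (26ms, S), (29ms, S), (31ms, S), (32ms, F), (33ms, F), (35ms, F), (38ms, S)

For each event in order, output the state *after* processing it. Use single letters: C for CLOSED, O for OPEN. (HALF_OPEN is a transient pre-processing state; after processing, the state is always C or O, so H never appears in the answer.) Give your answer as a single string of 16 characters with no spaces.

Answer: CCCCCCCCCCCCCCCC

Derivation:
State after each event:
  event#1 t=0ms outcome=F: state=CLOSED
  event#2 t=4ms outcome=S: state=CLOSED
  event#3 t=7ms outcome=F: state=CLOSED
  event#4 t=11ms outcome=F: state=CLOSED
  event#5 t=15ms outcome=F: state=CLOSED
  event#6 t=16ms outcome=S: state=CLOSED
  event#7 t=20ms outcome=F: state=CLOSED
  event#8 t=22ms outcome=S: state=CLOSED
  event#9 t=23ms outcome=S: state=CLOSED
  event#10 t=26ms outcome=S: state=CLOSED
  event#11 t=29ms outcome=S: state=CLOSED
  event#12 t=31ms outcome=S: state=CLOSED
  event#13 t=32ms outcome=F: state=CLOSED
  event#14 t=33ms outcome=F: state=CLOSED
  event#15 t=35ms outcome=F: state=CLOSED
  event#16 t=38ms outcome=S: state=CLOSED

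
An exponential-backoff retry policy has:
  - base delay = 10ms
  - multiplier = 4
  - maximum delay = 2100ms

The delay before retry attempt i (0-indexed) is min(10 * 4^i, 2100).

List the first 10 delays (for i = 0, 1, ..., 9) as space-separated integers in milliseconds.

Computing each delay:
  i=0: min(10*4^0, 2100) = 10
  i=1: min(10*4^1, 2100) = 40
  i=2: min(10*4^2, 2100) = 160
  i=3: min(10*4^3, 2100) = 640
  i=4: min(10*4^4, 2100) = 2100
  i=5: min(10*4^5, 2100) = 2100
  i=6: min(10*4^6, 2100) = 2100
  i=7: min(10*4^7, 2100) = 2100
  i=8: min(10*4^8, 2100) = 2100
  i=9: min(10*4^9, 2100) = 2100

Answer: 10 40 160 640 2100 2100 2100 2100 2100 2100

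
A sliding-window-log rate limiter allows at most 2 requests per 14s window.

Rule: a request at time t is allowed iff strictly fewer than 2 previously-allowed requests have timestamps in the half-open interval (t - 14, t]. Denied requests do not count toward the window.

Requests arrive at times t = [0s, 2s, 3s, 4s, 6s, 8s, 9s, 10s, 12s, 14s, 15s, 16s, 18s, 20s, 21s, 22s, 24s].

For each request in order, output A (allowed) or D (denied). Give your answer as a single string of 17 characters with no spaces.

Tracking allowed requests in the window:
  req#1 t=0s: ALLOW
  req#2 t=2s: ALLOW
  req#3 t=3s: DENY
  req#4 t=4s: DENY
  req#5 t=6s: DENY
  req#6 t=8s: DENY
  req#7 t=9s: DENY
  req#8 t=10s: DENY
  req#9 t=12s: DENY
  req#10 t=14s: ALLOW
  req#11 t=15s: DENY
  req#12 t=16s: ALLOW
  req#13 t=18s: DENY
  req#14 t=20s: DENY
  req#15 t=21s: DENY
  req#16 t=22s: DENY
  req#17 t=24s: DENY

Answer: AADDDDDDDADADDDDD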